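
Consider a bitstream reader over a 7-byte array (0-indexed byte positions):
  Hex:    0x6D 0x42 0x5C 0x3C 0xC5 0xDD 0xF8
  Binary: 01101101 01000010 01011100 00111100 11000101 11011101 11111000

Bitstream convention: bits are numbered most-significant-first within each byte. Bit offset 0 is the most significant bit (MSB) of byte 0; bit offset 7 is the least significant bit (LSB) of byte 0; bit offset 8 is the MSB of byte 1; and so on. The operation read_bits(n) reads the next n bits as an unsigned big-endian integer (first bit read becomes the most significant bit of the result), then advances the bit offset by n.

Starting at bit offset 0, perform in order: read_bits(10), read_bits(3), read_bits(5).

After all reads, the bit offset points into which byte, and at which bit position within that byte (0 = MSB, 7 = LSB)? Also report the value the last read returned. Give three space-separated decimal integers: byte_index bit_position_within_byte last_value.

Read 1: bits[0:10] width=10 -> value=437 (bin 0110110101); offset now 10 = byte 1 bit 2; 46 bits remain
Read 2: bits[10:13] width=3 -> value=0 (bin 000); offset now 13 = byte 1 bit 5; 43 bits remain
Read 3: bits[13:18] width=5 -> value=9 (bin 01001); offset now 18 = byte 2 bit 2; 38 bits remain

Answer: 2 2 9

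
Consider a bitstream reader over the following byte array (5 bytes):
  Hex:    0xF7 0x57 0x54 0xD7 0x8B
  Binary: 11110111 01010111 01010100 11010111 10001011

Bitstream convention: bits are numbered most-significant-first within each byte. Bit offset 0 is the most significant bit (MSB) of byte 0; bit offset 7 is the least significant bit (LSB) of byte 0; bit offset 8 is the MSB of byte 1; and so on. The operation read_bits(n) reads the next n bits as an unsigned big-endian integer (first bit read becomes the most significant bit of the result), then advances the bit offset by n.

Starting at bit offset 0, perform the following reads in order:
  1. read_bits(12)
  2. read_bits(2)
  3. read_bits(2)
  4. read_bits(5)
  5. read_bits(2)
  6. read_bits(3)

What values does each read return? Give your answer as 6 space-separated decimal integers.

Answer: 3957 1 3 10 2 3

Derivation:
Read 1: bits[0:12] width=12 -> value=3957 (bin 111101110101); offset now 12 = byte 1 bit 4; 28 bits remain
Read 2: bits[12:14] width=2 -> value=1 (bin 01); offset now 14 = byte 1 bit 6; 26 bits remain
Read 3: bits[14:16] width=2 -> value=3 (bin 11); offset now 16 = byte 2 bit 0; 24 bits remain
Read 4: bits[16:21] width=5 -> value=10 (bin 01010); offset now 21 = byte 2 bit 5; 19 bits remain
Read 5: bits[21:23] width=2 -> value=2 (bin 10); offset now 23 = byte 2 bit 7; 17 bits remain
Read 6: bits[23:26] width=3 -> value=3 (bin 011); offset now 26 = byte 3 bit 2; 14 bits remain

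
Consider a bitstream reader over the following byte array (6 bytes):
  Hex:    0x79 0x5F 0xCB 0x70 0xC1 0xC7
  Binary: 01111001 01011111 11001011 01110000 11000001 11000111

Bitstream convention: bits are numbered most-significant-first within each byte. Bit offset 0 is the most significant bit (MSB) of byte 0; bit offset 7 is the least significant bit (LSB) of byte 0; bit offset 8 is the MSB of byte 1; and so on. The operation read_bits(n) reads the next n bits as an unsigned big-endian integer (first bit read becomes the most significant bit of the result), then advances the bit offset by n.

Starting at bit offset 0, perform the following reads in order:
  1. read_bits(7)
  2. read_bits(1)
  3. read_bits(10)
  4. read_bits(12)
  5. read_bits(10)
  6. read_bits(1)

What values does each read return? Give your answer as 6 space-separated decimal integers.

Read 1: bits[0:7] width=7 -> value=60 (bin 0111100); offset now 7 = byte 0 bit 7; 41 bits remain
Read 2: bits[7:8] width=1 -> value=1 (bin 1); offset now 8 = byte 1 bit 0; 40 bits remain
Read 3: bits[8:18] width=10 -> value=383 (bin 0101111111); offset now 18 = byte 2 bit 2; 30 bits remain
Read 4: bits[18:30] width=12 -> value=732 (bin 001011011100); offset now 30 = byte 3 bit 6; 18 bits remain
Read 5: bits[30:40] width=10 -> value=193 (bin 0011000001); offset now 40 = byte 5 bit 0; 8 bits remain
Read 6: bits[40:41] width=1 -> value=1 (bin 1); offset now 41 = byte 5 bit 1; 7 bits remain

Answer: 60 1 383 732 193 1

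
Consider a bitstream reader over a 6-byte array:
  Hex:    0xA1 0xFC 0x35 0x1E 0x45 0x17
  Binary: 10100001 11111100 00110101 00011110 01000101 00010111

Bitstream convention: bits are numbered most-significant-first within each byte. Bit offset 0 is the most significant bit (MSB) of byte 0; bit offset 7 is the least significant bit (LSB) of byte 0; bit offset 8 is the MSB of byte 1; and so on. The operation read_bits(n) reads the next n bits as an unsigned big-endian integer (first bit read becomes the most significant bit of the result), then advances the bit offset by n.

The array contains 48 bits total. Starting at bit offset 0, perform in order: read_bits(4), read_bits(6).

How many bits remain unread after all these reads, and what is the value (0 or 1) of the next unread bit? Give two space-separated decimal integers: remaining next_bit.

Read 1: bits[0:4] width=4 -> value=10 (bin 1010); offset now 4 = byte 0 bit 4; 44 bits remain
Read 2: bits[4:10] width=6 -> value=7 (bin 000111); offset now 10 = byte 1 bit 2; 38 bits remain

Answer: 38 1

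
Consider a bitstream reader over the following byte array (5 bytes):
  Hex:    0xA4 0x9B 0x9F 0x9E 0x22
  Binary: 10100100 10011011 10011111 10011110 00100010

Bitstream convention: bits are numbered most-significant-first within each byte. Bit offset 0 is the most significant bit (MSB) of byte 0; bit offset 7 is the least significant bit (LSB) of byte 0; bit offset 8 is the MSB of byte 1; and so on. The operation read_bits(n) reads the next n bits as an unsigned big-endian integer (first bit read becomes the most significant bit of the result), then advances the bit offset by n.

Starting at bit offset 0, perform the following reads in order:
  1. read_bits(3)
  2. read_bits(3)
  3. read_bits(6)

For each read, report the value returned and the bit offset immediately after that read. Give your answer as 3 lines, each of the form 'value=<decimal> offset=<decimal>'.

Read 1: bits[0:3] width=3 -> value=5 (bin 101); offset now 3 = byte 0 bit 3; 37 bits remain
Read 2: bits[3:6] width=3 -> value=1 (bin 001); offset now 6 = byte 0 bit 6; 34 bits remain
Read 3: bits[6:12] width=6 -> value=9 (bin 001001); offset now 12 = byte 1 bit 4; 28 bits remain

Answer: value=5 offset=3
value=1 offset=6
value=9 offset=12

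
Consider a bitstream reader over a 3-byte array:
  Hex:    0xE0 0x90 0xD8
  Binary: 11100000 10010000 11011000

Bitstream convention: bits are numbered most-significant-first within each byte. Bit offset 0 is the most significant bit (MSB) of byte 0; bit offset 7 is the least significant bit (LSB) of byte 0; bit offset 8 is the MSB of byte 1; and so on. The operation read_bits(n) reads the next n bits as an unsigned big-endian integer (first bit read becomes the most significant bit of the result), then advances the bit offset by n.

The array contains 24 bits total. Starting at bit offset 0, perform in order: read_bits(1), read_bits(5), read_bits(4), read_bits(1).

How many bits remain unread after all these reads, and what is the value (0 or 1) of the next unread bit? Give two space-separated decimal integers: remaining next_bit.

Answer: 13 1

Derivation:
Read 1: bits[0:1] width=1 -> value=1 (bin 1); offset now 1 = byte 0 bit 1; 23 bits remain
Read 2: bits[1:6] width=5 -> value=24 (bin 11000); offset now 6 = byte 0 bit 6; 18 bits remain
Read 3: bits[6:10] width=4 -> value=2 (bin 0010); offset now 10 = byte 1 bit 2; 14 bits remain
Read 4: bits[10:11] width=1 -> value=0 (bin 0); offset now 11 = byte 1 bit 3; 13 bits remain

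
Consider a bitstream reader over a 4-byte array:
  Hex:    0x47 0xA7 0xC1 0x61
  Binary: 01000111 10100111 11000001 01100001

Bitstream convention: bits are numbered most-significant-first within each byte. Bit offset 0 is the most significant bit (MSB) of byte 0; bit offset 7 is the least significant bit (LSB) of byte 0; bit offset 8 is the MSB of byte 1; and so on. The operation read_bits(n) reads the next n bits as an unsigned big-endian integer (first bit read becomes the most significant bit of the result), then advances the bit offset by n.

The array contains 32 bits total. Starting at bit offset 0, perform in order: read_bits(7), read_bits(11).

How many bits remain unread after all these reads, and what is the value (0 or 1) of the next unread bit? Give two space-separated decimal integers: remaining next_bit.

Read 1: bits[0:7] width=7 -> value=35 (bin 0100011); offset now 7 = byte 0 bit 7; 25 bits remain
Read 2: bits[7:18] width=11 -> value=1695 (bin 11010011111); offset now 18 = byte 2 bit 2; 14 bits remain

Answer: 14 0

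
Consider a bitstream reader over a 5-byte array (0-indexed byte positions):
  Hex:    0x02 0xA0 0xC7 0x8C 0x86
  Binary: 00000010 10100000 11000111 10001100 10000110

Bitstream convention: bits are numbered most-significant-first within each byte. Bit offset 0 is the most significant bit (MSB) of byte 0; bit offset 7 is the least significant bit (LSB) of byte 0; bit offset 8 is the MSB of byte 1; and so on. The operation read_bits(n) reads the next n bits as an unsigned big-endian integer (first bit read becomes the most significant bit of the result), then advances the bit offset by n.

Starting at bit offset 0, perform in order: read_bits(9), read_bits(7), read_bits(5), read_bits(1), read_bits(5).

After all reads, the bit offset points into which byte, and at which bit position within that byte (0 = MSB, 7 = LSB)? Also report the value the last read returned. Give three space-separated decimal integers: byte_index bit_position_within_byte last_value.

Answer: 3 3 28

Derivation:
Read 1: bits[0:9] width=9 -> value=5 (bin 000000101); offset now 9 = byte 1 bit 1; 31 bits remain
Read 2: bits[9:16] width=7 -> value=32 (bin 0100000); offset now 16 = byte 2 bit 0; 24 bits remain
Read 3: bits[16:21] width=5 -> value=24 (bin 11000); offset now 21 = byte 2 bit 5; 19 bits remain
Read 4: bits[21:22] width=1 -> value=1 (bin 1); offset now 22 = byte 2 bit 6; 18 bits remain
Read 5: bits[22:27] width=5 -> value=28 (bin 11100); offset now 27 = byte 3 bit 3; 13 bits remain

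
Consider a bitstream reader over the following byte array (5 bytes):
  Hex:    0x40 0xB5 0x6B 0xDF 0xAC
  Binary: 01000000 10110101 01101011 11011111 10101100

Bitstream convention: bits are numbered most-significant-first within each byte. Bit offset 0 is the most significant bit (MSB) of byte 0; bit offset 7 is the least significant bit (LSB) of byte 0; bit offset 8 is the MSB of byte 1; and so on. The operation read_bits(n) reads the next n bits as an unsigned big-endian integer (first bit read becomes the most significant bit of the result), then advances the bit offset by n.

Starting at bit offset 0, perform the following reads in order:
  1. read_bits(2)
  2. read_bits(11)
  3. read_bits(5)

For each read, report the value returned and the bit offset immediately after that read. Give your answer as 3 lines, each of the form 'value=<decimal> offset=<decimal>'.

Answer: value=1 offset=2
value=22 offset=13
value=21 offset=18

Derivation:
Read 1: bits[0:2] width=2 -> value=1 (bin 01); offset now 2 = byte 0 bit 2; 38 bits remain
Read 2: bits[2:13] width=11 -> value=22 (bin 00000010110); offset now 13 = byte 1 bit 5; 27 bits remain
Read 3: bits[13:18] width=5 -> value=21 (bin 10101); offset now 18 = byte 2 bit 2; 22 bits remain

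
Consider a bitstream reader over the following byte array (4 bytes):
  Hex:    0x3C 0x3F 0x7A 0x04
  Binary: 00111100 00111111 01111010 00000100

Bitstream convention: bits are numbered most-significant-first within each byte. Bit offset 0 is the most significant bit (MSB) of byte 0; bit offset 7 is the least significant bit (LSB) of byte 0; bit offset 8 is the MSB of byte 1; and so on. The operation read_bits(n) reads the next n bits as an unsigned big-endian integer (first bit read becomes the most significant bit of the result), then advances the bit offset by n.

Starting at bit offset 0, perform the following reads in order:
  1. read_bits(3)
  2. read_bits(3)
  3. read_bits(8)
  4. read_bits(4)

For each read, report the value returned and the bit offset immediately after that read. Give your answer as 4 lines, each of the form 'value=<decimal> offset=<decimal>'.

Answer: value=1 offset=3
value=7 offset=6
value=15 offset=14
value=13 offset=18

Derivation:
Read 1: bits[0:3] width=3 -> value=1 (bin 001); offset now 3 = byte 0 bit 3; 29 bits remain
Read 2: bits[3:6] width=3 -> value=7 (bin 111); offset now 6 = byte 0 bit 6; 26 bits remain
Read 3: bits[6:14] width=8 -> value=15 (bin 00001111); offset now 14 = byte 1 bit 6; 18 bits remain
Read 4: bits[14:18] width=4 -> value=13 (bin 1101); offset now 18 = byte 2 bit 2; 14 bits remain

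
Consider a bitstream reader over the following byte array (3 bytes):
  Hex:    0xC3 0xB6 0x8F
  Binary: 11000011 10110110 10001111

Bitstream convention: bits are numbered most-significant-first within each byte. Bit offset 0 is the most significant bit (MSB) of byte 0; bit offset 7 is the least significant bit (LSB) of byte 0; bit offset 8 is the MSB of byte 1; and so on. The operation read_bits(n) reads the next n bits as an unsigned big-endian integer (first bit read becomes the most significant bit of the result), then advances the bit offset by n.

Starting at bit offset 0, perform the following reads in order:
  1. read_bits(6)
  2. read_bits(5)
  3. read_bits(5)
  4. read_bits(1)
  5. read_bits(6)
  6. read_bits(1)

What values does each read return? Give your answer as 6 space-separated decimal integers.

Answer: 48 29 22 1 7 1

Derivation:
Read 1: bits[0:6] width=6 -> value=48 (bin 110000); offset now 6 = byte 0 bit 6; 18 bits remain
Read 2: bits[6:11] width=5 -> value=29 (bin 11101); offset now 11 = byte 1 bit 3; 13 bits remain
Read 3: bits[11:16] width=5 -> value=22 (bin 10110); offset now 16 = byte 2 bit 0; 8 bits remain
Read 4: bits[16:17] width=1 -> value=1 (bin 1); offset now 17 = byte 2 bit 1; 7 bits remain
Read 5: bits[17:23] width=6 -> value=7 (bin 000111); offset now 23 = byte 2 bit 7; 1 bits remain
Read 6: bits[23:24] width=1 -> value=1 (bin 1); offset now 24 = byte 3 bit 0; 0 bits remain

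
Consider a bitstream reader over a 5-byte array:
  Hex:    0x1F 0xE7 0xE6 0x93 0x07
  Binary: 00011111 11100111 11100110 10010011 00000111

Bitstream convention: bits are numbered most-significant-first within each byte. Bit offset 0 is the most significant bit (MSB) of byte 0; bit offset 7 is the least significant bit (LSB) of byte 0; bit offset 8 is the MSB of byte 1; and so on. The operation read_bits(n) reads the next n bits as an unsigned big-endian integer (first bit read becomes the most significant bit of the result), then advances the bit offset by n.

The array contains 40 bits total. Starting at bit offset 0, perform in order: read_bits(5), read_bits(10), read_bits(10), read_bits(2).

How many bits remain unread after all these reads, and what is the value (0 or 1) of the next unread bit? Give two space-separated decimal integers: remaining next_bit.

Read 1: bits[0:5] width=5 -> value=3 (bin 00011); offset now 5 = byte 0 bit 5; 35 bits remain
Read 2: bits[5:15] width=10 -> value=1011 (bin 1111110011); offset now 15 = byte 1 bit 7; 25 bits remain
Read 3: bits[15:25] width=10 -> value=973 (bin 1111001101); offset now 25 = byte 3 bit 1; 15 bits remain
Read 4: bits[25:27] width=2 -> value=0 (bin 00); offset now 27 = byte 3 bit 3; 13 bits remain

Answer: 13 1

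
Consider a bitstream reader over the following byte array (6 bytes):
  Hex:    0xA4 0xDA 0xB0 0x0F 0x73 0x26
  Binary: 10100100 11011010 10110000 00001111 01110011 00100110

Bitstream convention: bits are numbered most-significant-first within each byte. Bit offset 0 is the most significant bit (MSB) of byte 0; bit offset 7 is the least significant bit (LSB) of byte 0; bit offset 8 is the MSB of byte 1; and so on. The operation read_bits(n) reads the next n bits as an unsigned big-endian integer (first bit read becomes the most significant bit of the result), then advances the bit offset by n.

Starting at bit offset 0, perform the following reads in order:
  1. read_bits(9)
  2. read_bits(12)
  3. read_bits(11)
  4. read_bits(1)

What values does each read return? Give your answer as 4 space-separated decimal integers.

Answer: 329 2902 15 0

Derivation:
Read 1: bits[0:9] width=9 -> value=329 (bin 101001001); offset now 9 = byte 1 bit 1; 39 bits remain
Read 2: bits[9:21] width=12 -> value=2902 (bin 101101010110); offset now 21 = byte 2 bit 5; 27 bits remain
Read 3: bits[21:32] width=11 -> value=15 (bin 00000001111); offset now 32 = byte 4 bit 0; 16 bits remain
Read 4: bits[32:33] width=1 -> value=0 (bin 0); offset now 33 = byte 4 bit 1; 15 bits remain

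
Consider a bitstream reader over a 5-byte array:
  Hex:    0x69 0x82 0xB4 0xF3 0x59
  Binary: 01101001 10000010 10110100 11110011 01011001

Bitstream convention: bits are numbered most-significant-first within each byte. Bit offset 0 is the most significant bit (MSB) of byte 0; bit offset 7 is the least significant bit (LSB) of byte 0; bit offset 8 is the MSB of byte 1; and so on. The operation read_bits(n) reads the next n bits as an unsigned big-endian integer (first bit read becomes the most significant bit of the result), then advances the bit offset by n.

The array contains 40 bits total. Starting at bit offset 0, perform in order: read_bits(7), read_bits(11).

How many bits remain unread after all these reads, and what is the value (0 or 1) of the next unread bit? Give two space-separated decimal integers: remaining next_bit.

Answer: 22 1

Derivation:
Read 1: bits[0:7] width=7 -> value=52 (bin 0110100); offset now 7 = byte 0 bit 7; 33 bits remain
Read 2: bits[7:18] width=11 -> value=1546 (bin 11000001010); offset now 18 = byte 2 bit 2; 22 bits remain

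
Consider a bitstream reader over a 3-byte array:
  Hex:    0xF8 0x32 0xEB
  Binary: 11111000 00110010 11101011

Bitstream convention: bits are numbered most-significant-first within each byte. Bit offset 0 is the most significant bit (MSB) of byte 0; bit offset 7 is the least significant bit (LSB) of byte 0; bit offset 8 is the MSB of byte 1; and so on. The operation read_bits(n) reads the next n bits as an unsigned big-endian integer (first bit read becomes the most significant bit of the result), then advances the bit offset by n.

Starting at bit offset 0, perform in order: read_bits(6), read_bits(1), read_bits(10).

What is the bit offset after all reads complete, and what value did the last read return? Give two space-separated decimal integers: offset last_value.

Answer: 17 101

Derivation:
Read 1: bits[0:6] width=6 -> value=62 (bin 111110); offset now 6 = byte 0 bit 6; 18 bits remain
Read 2: bits[6:7] width=1 -> value=0 (bin 0); offset now 7 = byte 0 bit 7; 17 bits remain
Read 3: bits[7:17] width=10 -> value=101 (bin 0001100101); offset now 17 = byte 2 bit 1; 7 bits remain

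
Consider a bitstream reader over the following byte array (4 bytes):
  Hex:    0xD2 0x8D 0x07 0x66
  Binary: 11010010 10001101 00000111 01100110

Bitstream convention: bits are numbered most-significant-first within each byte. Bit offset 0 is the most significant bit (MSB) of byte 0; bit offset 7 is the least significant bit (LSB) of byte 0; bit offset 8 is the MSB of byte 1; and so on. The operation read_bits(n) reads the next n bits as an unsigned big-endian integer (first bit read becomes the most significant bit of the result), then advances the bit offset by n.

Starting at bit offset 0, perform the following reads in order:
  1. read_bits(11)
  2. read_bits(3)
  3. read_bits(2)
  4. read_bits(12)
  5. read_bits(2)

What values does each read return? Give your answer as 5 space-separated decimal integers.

Read 1: bits[0:11] width=11 -> value=1684 (bin 11010010100); offset now 11 = byte 1 bit 3; 21 bits remain
Read 2: bits[11:14] width=3 -> value=3 (bin 011); offset now 14 = byte 1 bit 6; 18 bits remain
Read 3: bits[14:16] width=2 -> value=1 (bin 01); offset now 16 = byte 2 bit 0; 16 bits remain
Read 4: bits[16:28] width=12 -> value=118 (bin 000001110110); offset now 28 = byte 3 bit 4; 4 bits remain
Read 5: bits[28:30] width=2 -> value=1 (bin 01); offset now 30 = byte 3 bit 6; 2 bits remain

Answer: 1684 3 1 118 1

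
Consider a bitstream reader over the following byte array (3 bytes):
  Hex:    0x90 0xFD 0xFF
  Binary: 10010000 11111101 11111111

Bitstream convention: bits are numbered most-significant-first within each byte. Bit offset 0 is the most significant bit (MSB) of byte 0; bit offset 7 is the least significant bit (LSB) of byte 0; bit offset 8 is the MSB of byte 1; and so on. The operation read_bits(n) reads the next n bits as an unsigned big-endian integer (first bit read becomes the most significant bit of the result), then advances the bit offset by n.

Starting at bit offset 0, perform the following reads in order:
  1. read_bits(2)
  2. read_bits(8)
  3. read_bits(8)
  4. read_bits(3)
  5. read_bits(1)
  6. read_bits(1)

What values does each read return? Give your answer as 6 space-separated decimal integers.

Read 1: bits[0:2] width=2 -> value=2 (bin 10); offset now 2 = byte 0 bit 2; 22 bits remain
Read 2: bits[2:10] width=8 -> value=67 (bin 01000011); offset now 10 = byte 1 bit 2; 14 bits remain
Read 3: bits[10:18] width=8 -> value=247 (bin 11110111); offset now 18 = byte 2 bit 2; 6 bits remain
Read 4: bits[18:21] width=3 -> value=7 (bin 111); offset now 21 = byte 2 bit 5; 3 bits remain
Read 5: bits[21:22] width=1 -> value=1 (bin 1); offset now 22 = byte 2 bit 6; 2 bits remain
Read 6: bits[22:23] width=1 -> value=1 (bin 1); offset now 23 = byte 2 bit 7; 1 bits remain

Answer: 2 67 247 7 1 1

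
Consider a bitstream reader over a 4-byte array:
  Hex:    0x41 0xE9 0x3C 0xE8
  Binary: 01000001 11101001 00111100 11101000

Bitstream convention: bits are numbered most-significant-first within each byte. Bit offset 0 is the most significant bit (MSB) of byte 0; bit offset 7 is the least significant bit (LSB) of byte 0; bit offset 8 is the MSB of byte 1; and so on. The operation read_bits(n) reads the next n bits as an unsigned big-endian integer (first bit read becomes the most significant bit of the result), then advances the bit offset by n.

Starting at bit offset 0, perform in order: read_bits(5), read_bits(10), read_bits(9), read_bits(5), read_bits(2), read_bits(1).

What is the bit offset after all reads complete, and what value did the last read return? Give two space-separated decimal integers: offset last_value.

Read 1: bits[0:5] width=5 -> value=8 (bin 01000); offset now 5 = byte 0 bit 5; 27 bits remain
Read 2: bits[5:15] width=10 -> value=244 (bin 0011110100); offset now 15 = byte 1 bit 7; 17 bits remain
Read 3: bits[15:24] width=9 -> value=316 (bin 100111100); offset now 24 = byte 3 bit 0; 8 bits remain
Read 4: bits[24:29] width=5 -> value=29 (bin 11101); offset now 29 = byte 3 bit 5; 3 bits remain
Read 5: bits[29:31] width=2 -> value=0 (bin 00); offset now 31 = byte 3 bit 7; 1 bits remain
Read 6: bits[31:32] width=1 -> value=0 (bin 0); offset now 32 = byte 4 bit 0; 0 bits remain

Answer: 32 0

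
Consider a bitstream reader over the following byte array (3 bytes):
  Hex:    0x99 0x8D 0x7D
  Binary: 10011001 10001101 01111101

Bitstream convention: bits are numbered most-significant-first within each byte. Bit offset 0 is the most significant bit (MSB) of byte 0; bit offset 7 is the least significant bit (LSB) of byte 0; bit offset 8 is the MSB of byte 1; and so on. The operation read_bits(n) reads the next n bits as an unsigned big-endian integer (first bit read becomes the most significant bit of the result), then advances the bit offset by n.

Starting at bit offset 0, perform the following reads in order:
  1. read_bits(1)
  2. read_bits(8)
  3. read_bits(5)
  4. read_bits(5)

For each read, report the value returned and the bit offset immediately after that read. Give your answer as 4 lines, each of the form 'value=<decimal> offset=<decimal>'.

Read 1: bits[0:1] width=1 -> value=1 (bin 1); offset now 1 = byte 0 bit 1; 23 bits remain
Read 2: bits[1:9] width=8 -> value=51 (bin 00110011); offset now 9 = byte 1 bit 1; 15 bits remain
Read 3: bits[9:14] width=5 -> value=3 (bin 00011); offset now 14 = byte 1 bit 6; 10 bits remain
Read 4: bits[14:19] width=5 -> value=11 (bin 01011); offset now 19 = byte 2 bit 3; 5 bits remain

Answer: value=1 offset=1
value=51 offset=9
value=3 offset=14
value=11 offset=19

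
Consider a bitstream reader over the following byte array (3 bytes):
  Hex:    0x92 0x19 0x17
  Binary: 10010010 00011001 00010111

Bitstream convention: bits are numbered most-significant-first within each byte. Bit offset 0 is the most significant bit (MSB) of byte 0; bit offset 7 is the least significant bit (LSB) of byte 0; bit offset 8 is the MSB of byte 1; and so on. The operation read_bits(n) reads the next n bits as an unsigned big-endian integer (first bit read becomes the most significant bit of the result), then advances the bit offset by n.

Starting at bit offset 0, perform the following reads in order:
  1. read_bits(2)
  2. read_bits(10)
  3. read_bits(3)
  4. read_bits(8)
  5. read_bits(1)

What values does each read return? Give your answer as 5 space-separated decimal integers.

Read 1: bits[0:2] width=2 -> value=2 (bin 10); offset now 2 = byte 0 bit 2; 22 bits remain
Read 2: bits[2:12] width=10 -> value=289 (bin 0100100001); offset now 12 = byte 1 bit 4; 12 bits remain
Read 3: bits[12:15] width=3 -> value=4 (bin 100); offset now 15 = byte 1 bit 7; 9 bits remain
Read 4: bits[15:23] width=8 -> value=139 (bin 10001011); offset now 23 = byte 2 bit 7; 1 bits remain
Read 5: bits[23:24] width=1 -> value=1 (bin 1); offset now 24 = byte 3 bit 0; 0 bits remain

Answer: 2 289 4 139 1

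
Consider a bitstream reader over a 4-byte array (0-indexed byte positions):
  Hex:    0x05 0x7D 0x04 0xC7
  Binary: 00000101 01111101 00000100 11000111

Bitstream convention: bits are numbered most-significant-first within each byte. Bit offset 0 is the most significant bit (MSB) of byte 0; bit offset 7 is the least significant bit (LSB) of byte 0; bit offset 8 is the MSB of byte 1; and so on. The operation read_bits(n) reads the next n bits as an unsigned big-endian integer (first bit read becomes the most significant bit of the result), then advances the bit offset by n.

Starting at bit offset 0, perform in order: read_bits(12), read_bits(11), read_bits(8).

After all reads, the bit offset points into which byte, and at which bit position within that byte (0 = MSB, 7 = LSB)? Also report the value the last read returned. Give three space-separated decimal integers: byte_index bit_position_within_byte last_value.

Read 1: bits[0:12] width=12 -> value=87 (bin 000001010111); offset now 12 = byte 1 bit 4; 20 bits remain
Read 2: bits[12:23] width=11 -> value=1666 (bin 11010000010); offset now 23 = byte 2 bit 7; 9 bits remain
Read 3: bits[23:31] width=8 -> value=99 (bin 01100011); offset now 31 = byte 3 bit 7; 1 bits remain

Answer: 3 7 99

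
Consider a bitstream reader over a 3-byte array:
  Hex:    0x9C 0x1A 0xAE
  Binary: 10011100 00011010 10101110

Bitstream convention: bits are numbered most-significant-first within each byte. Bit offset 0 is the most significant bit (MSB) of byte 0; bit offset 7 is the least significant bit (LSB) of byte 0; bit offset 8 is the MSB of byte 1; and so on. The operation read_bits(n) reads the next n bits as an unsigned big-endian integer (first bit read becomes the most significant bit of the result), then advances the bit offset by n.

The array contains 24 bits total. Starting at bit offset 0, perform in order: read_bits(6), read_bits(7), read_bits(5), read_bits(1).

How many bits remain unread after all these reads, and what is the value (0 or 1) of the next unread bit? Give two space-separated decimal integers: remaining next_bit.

Read 1: bits[0:6] width=6 -> value=39 (bin 100111); offset now 6 = byte 0 bit 6; 18 bits remain
Read 2: bits[6:13] width=7 -> value=3 (bin 0000011); offset now 13 = byte 1 bit 5; 11 bits remain
Read 3: bits[13:18] width=5 -> value=10 (bin 01010); offset now 18 = byte 2 bit 2; 6 bits remain
Read 4: bits[18:19] width=1 -> value=1 (bin 1); offset now 19 = byte 2 bit 3; 5 bits remain

Answer: 5 0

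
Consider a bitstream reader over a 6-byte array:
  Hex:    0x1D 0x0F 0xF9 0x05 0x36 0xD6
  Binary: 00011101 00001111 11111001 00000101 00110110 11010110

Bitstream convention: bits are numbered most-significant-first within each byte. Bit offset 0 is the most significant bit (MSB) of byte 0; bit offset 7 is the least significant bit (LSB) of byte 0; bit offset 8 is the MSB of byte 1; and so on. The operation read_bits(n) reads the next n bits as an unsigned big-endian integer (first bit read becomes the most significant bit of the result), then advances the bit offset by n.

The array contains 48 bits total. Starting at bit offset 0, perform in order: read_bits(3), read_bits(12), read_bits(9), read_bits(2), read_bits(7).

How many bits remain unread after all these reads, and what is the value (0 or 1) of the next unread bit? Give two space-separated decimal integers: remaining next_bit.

Answer: 15 0

Derivation:
Read 1: bits[0:3] width=3 -> value=0 (bin 000); offset now 3 = byte 0 bit 3; 45 bits remain
Read 2: bits[3:15] width=12 -> value=3719 (bin 111010000111); offset now 15 = byte 1 bit 7; 33 bits remain
Read 3: bits[15:24] width=9 -> value=505 (bin 111111001); offset now 24 = byte 3 bit 0; 24 bits remain
Read 4: bits[24:26] width=2 -> value=0 (bin 00); offset now 26 = byte 3 bit 2; 22 bits remain
Read 5: bits[26:33] width=7 -> value=10 (bin 0001010); offset now 33 = byte 4 bit 1; 15 bits remain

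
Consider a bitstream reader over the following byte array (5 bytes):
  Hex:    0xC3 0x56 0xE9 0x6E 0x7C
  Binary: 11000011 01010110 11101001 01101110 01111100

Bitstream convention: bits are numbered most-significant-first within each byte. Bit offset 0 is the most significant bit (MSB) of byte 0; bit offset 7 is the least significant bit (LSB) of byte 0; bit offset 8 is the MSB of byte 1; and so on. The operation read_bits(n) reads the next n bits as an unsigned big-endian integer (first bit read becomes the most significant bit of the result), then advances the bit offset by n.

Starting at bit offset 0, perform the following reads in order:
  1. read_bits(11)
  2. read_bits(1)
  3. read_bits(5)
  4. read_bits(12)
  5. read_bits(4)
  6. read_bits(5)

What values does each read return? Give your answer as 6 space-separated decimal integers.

Read 1: bits[0:11] width=11 -> value=1562 (bin 11000011010); offset now 11 = byte 1 bit 3; 29 bits remain
Read 2: bits[11:12] width=1 -> value=1 (bin 1); offset now 12 = byte 1 bit 4; 28 bits remain
Read 3: bits[12:17] width=5 -> value=13 (bin 01101); offset now 17 = byte 2 bit 1; 23 bits remain
Read 4: bits[17:29] width=12 -> value=3373 (bin 110100101101); offset now 29 = byte 3 bit 5; 11 bits remain
Read 5: bits[29:33] width=4 -> value=12 (bin 1100); offset now 33 = byte 4 bit 1; 7 bits remain
Read 6: bits[33:38] width=5 -> value=31 (bin 11111); offset now 38 = byte 4 bit 6; 2 bits remain

Answer: 1562 1 13 3373 12 31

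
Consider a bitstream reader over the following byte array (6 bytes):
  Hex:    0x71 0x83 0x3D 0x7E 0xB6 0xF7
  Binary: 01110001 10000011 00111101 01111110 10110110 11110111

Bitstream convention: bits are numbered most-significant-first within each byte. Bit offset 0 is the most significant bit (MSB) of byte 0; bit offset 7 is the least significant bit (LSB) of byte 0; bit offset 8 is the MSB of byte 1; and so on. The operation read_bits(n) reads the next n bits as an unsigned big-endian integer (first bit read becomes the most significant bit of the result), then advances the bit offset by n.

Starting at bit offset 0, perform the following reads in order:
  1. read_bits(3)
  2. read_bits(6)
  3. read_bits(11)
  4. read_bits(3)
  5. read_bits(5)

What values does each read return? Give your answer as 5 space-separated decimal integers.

Answer: 3 35 51 6 23

Derivation:
Read 1: bits[0:3] width=3 -> value=3 (bin 011); offset now 3 = byte 0 bit 3; 45 bits remain
Read 2: bits[3:9] width=6 -> value=35 (bin 100011); offset now 9 = byte 1 bit 1; 39 bits remain
Read 3: bits[9:20] width=11 -> value=51 (bin 00000110011); offset now 20 = byte 2 bit 4; 28 bits remain
Read 4: bits[20:23] width=3 -> value=6 (bin 110); offset now 23 = byte 2 bit 7; 25 bits remain
Read 5: bits[23:28] width=5 -> value=23 (bin 10111); offset now 28 = byte 3 bit 4; 20 bits remain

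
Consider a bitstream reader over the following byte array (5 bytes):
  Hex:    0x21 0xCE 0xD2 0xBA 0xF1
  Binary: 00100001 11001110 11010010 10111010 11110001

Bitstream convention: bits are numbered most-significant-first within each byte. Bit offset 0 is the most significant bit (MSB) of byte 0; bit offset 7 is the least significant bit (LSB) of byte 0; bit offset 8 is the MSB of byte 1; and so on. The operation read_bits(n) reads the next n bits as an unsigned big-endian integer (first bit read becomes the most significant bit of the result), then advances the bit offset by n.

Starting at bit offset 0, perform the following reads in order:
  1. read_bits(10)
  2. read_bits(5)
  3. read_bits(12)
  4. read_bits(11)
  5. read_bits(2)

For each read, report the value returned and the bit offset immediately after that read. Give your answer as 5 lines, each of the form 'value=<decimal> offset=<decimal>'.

Answer: value=135 offset=10
value=7 offset=15
value=1685 offset=27
value=1724 offset=38
value=1 offset=40

Derivation:
Read 1: bits[0:10] width=10 -> value=135 (bin 0010000111); offset now 10 = byte 1 bit 2; 30 bits remain
Read 2: bits[10:15] width=5 -> value=7 (bin 00111); offset now 15 = byte 1 bit 7; 25 bits remain
Read 3: bits[15:27] width=12 -> value=1685 (bin 011010010101); offset now 27 = byte 3 bit 3; 13 bits remain
Read 4: bits[27:38] width=11 -> value=1724 (bin 11010111100); offset now 38 = byte 4 bit 6; 2 bits remain
Read 5: bits[38:40] width=2 -> value=1 (bin 01); offset now 40 = byte 5 bit 0; 0 bits remain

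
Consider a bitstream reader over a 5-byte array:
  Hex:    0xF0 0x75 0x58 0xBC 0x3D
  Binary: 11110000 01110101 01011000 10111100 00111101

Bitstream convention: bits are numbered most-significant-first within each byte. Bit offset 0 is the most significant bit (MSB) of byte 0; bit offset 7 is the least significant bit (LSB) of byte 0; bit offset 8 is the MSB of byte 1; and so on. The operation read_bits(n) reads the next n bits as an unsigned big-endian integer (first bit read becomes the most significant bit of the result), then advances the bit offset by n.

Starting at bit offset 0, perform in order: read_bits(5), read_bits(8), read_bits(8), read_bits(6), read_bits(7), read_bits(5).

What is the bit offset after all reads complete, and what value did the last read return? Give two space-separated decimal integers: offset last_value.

Read 1: bits[0:5] width=5 -> value=30 (bin 11110); offset now 5 = byte 0 bit 5; 35 bits remain
Read 2: bits[5:13] width=8 -> value=14 (bin 00001110); offset now 13 = byte 1 bit 5; 27 bits remain
Read 3: bits[13:21] width=8 -> value=171 (bin 10101011); offset now 21 = byte 2 bit 5; 19 bits remain
Read 4: bits[21:27] width=6 -> value=5 (bin 000101); offset now 27 = byte 3 bit 3; 13 bits remain
Read 5: bits[27:34] width=7 -> value=112 (bin 1110000); offset now 34 = byte 4 bit 2; 6 bits remain
Read 6: bits[34:39] width=5 -> value=30 (bin 11110); offset now 39 = byte 4 bit 7; 1 bits remain

Answer: 39 30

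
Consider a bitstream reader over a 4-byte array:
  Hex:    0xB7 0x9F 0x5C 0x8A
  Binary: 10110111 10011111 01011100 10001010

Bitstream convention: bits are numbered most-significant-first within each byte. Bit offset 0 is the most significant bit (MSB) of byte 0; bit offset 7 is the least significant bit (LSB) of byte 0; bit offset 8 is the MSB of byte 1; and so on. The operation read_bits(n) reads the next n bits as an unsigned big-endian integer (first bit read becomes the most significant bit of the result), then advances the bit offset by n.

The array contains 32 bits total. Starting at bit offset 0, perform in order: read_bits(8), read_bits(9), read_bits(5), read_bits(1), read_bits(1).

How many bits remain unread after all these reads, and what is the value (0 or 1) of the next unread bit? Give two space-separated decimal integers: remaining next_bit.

Answer: 8 1

Derivation:
Read 1: bits[0:8] width=8 -> value=183 (bin 10110111); offset now 8 = byte 1 bit 0; 24 bits remain
Read 2: bits[8:17] width=9 -> value=318 (bin 100111110); offset now 17 = byte 2 bit 1; 15 bits remain
Read 3: bits[17:22] width=5 -> value=23 (bin 10111); offset now 22 = byte 2 bit 6; 10 bits remain
Read 4: bits[22:23] width=1 -> value=0 (bin 0); offset now 23 = byte 2 bit 7; 9 bits remain
Read 5: bits[23:24] width=1 -> value=0 (bin 0); offset now 24 = byte 3 bit 0; 8 bits remain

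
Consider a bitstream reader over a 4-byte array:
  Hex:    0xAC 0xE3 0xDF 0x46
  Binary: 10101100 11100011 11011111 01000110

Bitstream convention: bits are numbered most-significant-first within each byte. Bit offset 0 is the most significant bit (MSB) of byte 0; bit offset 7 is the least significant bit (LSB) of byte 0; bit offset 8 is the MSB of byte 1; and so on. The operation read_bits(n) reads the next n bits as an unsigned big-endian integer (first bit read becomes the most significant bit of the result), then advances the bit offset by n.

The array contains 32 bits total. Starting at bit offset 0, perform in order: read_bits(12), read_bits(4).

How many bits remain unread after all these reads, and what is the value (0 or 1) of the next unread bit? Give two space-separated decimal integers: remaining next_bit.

Answer: 16 1

Derivation:
Read 1: bits[0:12] width=12 -> value=2766 (bin 101011001110); offset now 12 = byte 1 bit 4; 20 bits remain
Read 2: bits[12:16] width=4 -> value=3 (bin 0011); offset now 16 = byte 2 bit 0; 16 bits remain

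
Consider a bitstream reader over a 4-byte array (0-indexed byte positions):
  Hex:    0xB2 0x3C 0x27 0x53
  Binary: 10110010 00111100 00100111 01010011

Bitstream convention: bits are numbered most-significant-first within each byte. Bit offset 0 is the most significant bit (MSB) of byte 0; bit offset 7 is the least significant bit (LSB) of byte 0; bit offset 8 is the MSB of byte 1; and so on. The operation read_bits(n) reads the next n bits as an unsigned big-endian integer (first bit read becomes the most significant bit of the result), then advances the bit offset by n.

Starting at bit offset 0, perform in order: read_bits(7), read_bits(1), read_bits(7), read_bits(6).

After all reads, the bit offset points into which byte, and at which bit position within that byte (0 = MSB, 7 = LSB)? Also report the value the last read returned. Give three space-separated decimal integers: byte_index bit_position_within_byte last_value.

Read 1: bits[0:7] width=7 -> value=89 (bin 1011001); offset now 7 = byte 0 bit 7; 25 bits remain
Read 2: bits[7:8] width=1 -> value=0 (bin 0); offset now 8 = byte 1 bit 0; 24 bits remain
Read 3: bits[8:15] width=7 -> value=30 (bin 0011110); offset now 15 = byte 1 bit 7; 17 bits remain
Read 4: bits[15:21] width=6 -> value=4 (bin 000100); offset now 21 = byte 2 bit 5; 11 bits remain

Answer: 2 5 4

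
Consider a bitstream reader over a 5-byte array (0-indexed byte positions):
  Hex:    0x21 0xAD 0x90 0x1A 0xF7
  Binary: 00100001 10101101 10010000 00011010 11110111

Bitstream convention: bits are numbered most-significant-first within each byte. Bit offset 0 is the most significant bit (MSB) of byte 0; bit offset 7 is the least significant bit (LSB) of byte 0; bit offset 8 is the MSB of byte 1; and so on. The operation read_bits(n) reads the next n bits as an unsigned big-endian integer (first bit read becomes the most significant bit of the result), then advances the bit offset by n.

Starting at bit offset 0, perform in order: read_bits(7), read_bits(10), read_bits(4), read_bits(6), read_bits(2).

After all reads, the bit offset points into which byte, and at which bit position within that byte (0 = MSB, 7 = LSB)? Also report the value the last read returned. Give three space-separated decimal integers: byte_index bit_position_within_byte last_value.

Read 1: bits[0:7] width=7 -> value=16 (bin 0010000); offset now 7 = byte 0 bit 7; 33 bits remain
Read 2: bits[7:17] width=10 -> value=859 (bin 1101011011); offset now 17 = byte 2 bit 1; 23 bits remain
Read 3: bits[17:21] width=4 -> value=2 (bin 0010); offset now 21 = byte 2 bit 5; 19 bits remain
Read 4: bits[21:27] width=6 -> value=0 (bin 000000); offset now 27 = byte 3 bit 3; 13 bits remain
Read 5: bits[27:29] width=2 -> value=3 (bin 11); offset now 29 = byte 3 bit 5; 11 bits remain

Answer: 3 5 3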